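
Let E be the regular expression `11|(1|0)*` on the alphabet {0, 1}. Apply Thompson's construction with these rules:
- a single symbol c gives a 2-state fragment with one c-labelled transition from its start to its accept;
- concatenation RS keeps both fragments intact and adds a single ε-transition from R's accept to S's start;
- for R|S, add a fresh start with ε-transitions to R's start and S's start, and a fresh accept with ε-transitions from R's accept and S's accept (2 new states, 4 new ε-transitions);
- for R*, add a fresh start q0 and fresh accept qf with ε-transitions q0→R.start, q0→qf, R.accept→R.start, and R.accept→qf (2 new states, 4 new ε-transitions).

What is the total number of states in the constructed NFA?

14

Building bottom-up:
Each of the 4 symbol leaves contributes a 2-state fragment.
  11 : 4 states
  1|0 : 6 states
  (1|0)* : 8 states
  11|(1|0)* : 14 states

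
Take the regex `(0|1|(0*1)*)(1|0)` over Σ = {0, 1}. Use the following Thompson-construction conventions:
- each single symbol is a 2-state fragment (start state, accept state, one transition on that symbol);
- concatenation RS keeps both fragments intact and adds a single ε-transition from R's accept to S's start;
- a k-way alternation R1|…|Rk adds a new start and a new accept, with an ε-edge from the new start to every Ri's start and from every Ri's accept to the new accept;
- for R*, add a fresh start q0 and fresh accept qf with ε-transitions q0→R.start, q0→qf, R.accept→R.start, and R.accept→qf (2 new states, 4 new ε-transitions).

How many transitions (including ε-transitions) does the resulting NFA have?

Recursing over subexpressions:
Each of the 6 symbol leaves contributes 1 transition (1 symbol, 0 ε).
  0* : 5 transitions (1 symbol, 4 ε)
  0*1 : 7 transitions (2 symbol, 5 ε)
  (0*1)* : 11 transitions (2 symbol, 9 ε)
  0|1|(0*1)* : 19 transitions (4 symbol, 15 ε)
  1|0 : 6 transitions (2 symbol, 4 ε)
  (0|1|(0*1)*)(1|0) : 26 transitions (6 symbol, 20 ε)

26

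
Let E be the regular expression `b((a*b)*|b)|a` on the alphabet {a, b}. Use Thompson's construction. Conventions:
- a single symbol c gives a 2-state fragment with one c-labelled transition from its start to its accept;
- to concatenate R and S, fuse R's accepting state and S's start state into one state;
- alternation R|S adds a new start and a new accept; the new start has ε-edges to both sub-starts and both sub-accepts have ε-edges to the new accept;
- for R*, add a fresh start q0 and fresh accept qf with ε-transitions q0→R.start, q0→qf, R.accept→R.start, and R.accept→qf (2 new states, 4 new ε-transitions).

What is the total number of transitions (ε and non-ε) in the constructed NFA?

21

Recursing over subexpressions:
Each of the 5 symbol leaves contributes 1 transition (1 symbol, 0 ε).
  a* — 5 transitions (1 symbol, 4 ε)
  a*b — 6 transitions (2 symbol, 4 ε)
  (a*b)* — 10 transitions (2 symbol, 8 ε)
  (a*b)*|b — 15 transitions (3 symbol, 12 ε)
  b((a*b)*|b) — 16 transitions (4 symbol, 12 ε)
  b((a*b)*|b)|a — 21 transitions (5 symbol, 16 ε)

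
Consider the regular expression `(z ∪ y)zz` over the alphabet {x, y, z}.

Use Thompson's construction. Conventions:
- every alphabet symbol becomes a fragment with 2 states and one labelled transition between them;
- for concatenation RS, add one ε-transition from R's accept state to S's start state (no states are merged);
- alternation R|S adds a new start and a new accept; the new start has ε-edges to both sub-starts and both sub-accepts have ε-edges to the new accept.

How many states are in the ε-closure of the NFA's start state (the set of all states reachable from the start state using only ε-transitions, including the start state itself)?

Compute the ε-closure size of each fragment's start state recursively; a symbol fragment's start has no outgoing ε-edge, so its closure is just itself (size 1).
  z ∪ y : C = 1 + 1 + 1 = 3 (the new accept is not ε-reachable since no branch accepts ε)
  (z ∪ y)zz : C equals the left operand's closure size = 3 (its accept is not ε-reachable, so the closure stops there)

3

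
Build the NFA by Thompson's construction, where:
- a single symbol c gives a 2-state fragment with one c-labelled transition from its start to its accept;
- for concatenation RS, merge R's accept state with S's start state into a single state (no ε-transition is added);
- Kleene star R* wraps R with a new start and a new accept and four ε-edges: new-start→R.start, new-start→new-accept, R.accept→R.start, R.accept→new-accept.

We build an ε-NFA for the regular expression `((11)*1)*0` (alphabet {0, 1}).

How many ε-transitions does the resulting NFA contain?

Per subexpression:
Each of the 4 symbol leaves contributes 0 ε-transitions.
  11 = 0 ε-transitions
  (11)* = 4 ε-transitions
  (11)*1 = 4 ε-transitions
  ((11)*1)* = 8 ε-transitions
  ((11)*1)*0 = 8 ε-transitions

8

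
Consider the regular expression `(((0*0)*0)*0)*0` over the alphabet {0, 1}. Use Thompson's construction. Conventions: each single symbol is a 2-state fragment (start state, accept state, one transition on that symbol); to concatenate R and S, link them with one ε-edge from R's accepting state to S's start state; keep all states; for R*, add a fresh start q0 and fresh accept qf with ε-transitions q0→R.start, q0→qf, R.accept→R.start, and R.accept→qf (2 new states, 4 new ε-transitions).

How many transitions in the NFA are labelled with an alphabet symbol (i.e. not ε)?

Per subexpression:
Each of the 5 symbol leaves contributes exactly 1 symbol transition.
  0* = 1 symbol transition
  0*0 = 2 symbol transitions
  (0*0)* = 2 symbol transitions
  (0*0)*0 = 3 symbol transitions
  ((0*0)*0)* = 3 symbol transitions
  ((0*0)*0)*0 = 4 symbol transitions
  (((0*0)*0)*0)* = 4 symbol transitions
  (((0*0)*0)*0)*0 = 5 symbol transitions

5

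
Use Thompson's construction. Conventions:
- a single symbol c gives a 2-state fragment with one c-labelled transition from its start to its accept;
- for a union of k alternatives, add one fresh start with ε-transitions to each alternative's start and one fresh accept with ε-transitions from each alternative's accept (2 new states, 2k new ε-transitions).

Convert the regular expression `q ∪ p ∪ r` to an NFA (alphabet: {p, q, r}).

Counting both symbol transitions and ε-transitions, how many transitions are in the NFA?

Per subexpression:
Each of the 3 symbol leaves contributes 1 transition (1 symbol, 0 ε).
  q ∪ p ∪ r : 9 transitions (3 symbol, 6 ε)

9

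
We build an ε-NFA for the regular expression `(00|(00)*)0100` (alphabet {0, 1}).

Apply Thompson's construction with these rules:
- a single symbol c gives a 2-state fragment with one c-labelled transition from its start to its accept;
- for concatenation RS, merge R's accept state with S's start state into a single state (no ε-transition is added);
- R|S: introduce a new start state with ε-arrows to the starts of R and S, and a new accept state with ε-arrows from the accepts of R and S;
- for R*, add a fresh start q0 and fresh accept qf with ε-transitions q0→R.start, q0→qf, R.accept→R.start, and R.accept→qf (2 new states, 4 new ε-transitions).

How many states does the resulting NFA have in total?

14

Recursing over subexpressions:
Each of the 8 symbol leaves contributes a 2-state fragment.
  00 → 3 states
  00 → 3 states
  (00)* → 5 states
  00|(00)* → 10 states
  (00|(00)*)0100 → 14 states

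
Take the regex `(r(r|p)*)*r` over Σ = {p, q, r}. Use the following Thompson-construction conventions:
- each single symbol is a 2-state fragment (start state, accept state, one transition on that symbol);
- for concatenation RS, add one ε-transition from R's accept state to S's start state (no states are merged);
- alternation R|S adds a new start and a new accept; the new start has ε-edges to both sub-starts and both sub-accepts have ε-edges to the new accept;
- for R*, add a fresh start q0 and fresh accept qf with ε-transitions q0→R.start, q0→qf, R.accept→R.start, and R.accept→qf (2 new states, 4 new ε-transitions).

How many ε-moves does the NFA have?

Per subexpression:
Each of the 4 symbol leaves contributes 0 ε-transitions.
  r|p → 4 ε-transitions
  (r|p)* → 8 ε-transitions
  r(r|p)* → 9 ε-transitions
  (r(r|p)*)* → 13 ε-transitions
  (r(r|p)*)*r → 14 ε-transitions

14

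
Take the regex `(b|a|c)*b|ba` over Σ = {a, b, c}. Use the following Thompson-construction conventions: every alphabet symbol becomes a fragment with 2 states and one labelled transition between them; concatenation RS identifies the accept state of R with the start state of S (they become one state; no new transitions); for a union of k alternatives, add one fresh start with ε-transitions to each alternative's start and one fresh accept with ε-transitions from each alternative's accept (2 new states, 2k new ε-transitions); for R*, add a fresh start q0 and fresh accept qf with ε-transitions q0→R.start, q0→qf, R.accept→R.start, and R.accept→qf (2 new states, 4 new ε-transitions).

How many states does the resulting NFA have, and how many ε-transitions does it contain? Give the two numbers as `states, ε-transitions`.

16, 14

Per subexpression:
Each of the 6 symbol leaves contributes 2 states and 0 ε-transitions.
  b|a|c : 8 states, 6 ε-transitions
  (b|a|c)* : 10 states, 10 ε-transitions
  (b|a|c)*b : 11 states, 10 ε-transitions
  ba : 3 states, 0 ε-transitions
  (b|a|c)*b|ba : 16 states, 14 ε-transitions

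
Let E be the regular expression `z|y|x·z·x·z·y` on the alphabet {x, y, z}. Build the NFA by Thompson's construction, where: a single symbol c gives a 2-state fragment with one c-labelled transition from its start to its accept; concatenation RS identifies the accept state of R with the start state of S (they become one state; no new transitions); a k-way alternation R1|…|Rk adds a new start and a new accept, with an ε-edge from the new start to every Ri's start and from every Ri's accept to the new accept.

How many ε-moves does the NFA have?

6

By structural recursion:
Each of the 7 symbol leaves contributes 0 ε-transitions.
  x·z·x·z·y → 0 ε-transitions
  z|y|x·z·x·z·y → 6 ε-transitions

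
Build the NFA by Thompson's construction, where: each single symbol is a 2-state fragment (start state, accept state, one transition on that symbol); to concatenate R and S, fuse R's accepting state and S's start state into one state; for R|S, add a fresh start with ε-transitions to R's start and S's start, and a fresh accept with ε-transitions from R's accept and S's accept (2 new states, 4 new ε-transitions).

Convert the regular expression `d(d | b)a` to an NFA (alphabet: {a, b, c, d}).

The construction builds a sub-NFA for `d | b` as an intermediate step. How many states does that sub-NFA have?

Fragment for `d | b`:
Each of the 2 symbol leaves contributes a 2-state fragment.
  d | b — 6 states

6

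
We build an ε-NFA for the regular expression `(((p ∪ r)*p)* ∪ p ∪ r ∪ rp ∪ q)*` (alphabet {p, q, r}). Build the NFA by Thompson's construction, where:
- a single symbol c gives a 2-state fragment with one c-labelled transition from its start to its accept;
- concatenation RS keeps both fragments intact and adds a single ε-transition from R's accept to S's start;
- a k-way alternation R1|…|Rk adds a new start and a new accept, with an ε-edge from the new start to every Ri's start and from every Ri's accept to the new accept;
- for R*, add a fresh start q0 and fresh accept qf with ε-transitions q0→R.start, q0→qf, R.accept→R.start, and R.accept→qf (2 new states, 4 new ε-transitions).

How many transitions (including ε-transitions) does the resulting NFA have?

Recursing over subexpressions:
Each of the 8 symbol leaves contributes 1 transition (1 symbol, 0 ε).
  p ∪ r → 6 transitions (2 symbol, 4 ε)
  (p ∪ r)* → 10 transitions (2 symbol, 8 ε)
  (p ∪ r)*p → 12 transitions (3 symbol, 9 ε)
  ((p ∪ r)*p)* → 16 transitions (3 symbol, 13 ε)
  rp → 3 transitions (2 symbol, 1 ε)
  ((p ∪ r)*p)* ∪ p ∪ r ∪ rp ∪ q → 32 transitions (8 symbol, 24 ε)
  (((p ∪ r)*p)* ∪ p ∪ r ∪ rp ∪ q)* → 36 transitions (8 symbol, 28 ε)

36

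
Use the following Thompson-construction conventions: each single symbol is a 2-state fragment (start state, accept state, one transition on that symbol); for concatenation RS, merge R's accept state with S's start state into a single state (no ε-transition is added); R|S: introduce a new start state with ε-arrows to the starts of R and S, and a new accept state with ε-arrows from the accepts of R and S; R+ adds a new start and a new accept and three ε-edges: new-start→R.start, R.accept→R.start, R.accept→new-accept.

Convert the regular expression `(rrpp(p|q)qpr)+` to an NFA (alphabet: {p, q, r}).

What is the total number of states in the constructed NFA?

15

Bottom-up over the parse tree:
Each of the 9 symbol leaves contributes a 2-state fragment.
  p|q → 6 states
  rrpp(p|q)qpr → 13 states
  (rrpp(p|q)qpr)+ → 15 states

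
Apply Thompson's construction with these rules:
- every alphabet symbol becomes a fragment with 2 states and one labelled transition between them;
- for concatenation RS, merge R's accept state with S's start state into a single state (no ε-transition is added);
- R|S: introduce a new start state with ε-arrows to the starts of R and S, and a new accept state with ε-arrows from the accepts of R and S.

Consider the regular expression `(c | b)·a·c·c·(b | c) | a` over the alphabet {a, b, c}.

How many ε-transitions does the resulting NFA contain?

Recursing over subexpressions:
Each of the 8 symbol leaves contributes 0 ε-transitions.
  c | b : 4 ε-transitions
  b | c : 4 ε-transitions
  (c | b)·a·c·c·(b | c) : 8 ε-transitions
  (c | b)·a·c·c·(b | c) | a : 12 ε-transitions

12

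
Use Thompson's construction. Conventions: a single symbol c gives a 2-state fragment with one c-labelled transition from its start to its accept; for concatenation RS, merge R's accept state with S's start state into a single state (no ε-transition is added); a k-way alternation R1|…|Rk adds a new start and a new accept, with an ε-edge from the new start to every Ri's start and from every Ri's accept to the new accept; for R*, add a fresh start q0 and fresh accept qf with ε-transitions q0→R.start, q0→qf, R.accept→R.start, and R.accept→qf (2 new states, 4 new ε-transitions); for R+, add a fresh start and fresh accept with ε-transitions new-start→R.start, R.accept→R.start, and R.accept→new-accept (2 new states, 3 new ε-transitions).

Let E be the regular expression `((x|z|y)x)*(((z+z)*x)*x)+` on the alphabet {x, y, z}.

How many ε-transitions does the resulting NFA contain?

24

By structural recursion:
Each of the 8 symbol leaves contributes 0 ε-transitions.
  x|z|y = 6 ε-transitions
  (x|z|y)x = 6 ε-transitions
  ((x|z|y)x)* = 10 ε-transitions
  z+ = 3 ε-transitions
  z+z = 3 ε-transitions
  (z+z)* = 7 ε-transitions
  (z+z)*x = 7 ε-transitions
  ((z+z)*x)* = 11 ε-transitions
  ((z+z)*x)*x = 11 ε-transitions
  (((z+z)*x)*x)+ = 14 ε-transitions
  ((x|z|y)x)*(((z+z)*x)*x)+ = 24 ε-transitions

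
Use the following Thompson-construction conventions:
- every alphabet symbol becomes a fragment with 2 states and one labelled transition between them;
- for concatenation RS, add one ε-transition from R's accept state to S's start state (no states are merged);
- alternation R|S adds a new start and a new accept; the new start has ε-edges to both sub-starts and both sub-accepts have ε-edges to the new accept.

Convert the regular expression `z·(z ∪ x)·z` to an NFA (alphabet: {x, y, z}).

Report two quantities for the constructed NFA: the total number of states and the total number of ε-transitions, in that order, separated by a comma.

10, 6

Per subexpression:
Each of the 4 symbol leaves contributes 2 states and 0 ε-transitions.
  z ∪ x → 6 states, 4 ε-transitions
  z·(z ∪ x)·z → 10 states, 6 ε-transitions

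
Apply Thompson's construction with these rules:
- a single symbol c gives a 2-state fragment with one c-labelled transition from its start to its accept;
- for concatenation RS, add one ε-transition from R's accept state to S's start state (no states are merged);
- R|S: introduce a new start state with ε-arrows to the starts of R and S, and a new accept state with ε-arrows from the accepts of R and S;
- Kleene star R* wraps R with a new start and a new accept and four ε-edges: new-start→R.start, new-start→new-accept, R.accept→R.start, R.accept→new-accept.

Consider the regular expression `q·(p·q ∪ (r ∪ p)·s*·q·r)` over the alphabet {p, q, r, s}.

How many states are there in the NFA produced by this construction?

22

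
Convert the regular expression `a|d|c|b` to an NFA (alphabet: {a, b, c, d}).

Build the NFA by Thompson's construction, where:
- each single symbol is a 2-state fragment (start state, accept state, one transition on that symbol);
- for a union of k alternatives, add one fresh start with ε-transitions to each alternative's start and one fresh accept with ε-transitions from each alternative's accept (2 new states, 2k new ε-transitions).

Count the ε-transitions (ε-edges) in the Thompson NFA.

Per subexpression:
Each of the 4 symbol leaves contributes 0 ε-transitions.
  a|d|c|b → 8 ε-transitions

8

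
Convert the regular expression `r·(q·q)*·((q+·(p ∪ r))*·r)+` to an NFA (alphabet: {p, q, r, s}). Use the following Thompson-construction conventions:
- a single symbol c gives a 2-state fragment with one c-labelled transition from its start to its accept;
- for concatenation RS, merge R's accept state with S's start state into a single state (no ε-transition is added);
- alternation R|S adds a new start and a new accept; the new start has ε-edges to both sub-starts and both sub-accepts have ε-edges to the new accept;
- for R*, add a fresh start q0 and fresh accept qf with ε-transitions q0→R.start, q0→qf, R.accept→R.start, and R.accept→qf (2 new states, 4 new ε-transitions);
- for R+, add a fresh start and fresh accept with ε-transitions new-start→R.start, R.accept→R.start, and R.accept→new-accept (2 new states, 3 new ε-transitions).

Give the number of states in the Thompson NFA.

19

Building bottom-up:
Each of the 7 symbol leaves contributes a 2-state fragment.
  q·q → 3 states
  (q·q)* → 5 states
  q+ → 4 states
  p ∪ r → 6 states
  q+·(p ∪ r) → 9 states
  (q+·(p ∪ r))* → 11 states
  (q+·(p ∪ r))*·r → 12 states
  ((q+·(p ∪ r))*·r)+ → 14 states
  r·(q·q)*·((q+·(p ∪ r))*·r)+ → 19 states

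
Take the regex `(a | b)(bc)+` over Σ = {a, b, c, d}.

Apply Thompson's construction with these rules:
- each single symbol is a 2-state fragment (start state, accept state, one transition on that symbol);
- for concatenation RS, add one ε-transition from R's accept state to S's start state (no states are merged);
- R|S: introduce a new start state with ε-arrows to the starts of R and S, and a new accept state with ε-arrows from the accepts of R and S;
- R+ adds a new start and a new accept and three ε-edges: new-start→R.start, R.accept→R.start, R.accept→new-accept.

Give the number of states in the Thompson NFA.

12

By structural recursion:
Each of the 4 symbol leaves contributes a 2-state fragment.
  a | b — 6 states
  bc — 4 states
  (bc)+ — 6 states
  (a | b)(bc)+ — 12 states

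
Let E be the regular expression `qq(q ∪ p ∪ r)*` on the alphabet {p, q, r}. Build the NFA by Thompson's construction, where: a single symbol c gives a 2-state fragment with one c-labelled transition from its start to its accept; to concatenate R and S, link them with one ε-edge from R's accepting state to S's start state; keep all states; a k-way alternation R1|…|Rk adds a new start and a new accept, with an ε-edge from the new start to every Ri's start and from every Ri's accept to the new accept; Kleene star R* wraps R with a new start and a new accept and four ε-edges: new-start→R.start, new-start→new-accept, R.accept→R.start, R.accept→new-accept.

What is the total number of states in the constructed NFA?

14

Building bottom-up:
Each of the 5 symbol leaves contributes a 2-state fragment.
  q ∪ p ∪ r = 8 states
  (q ∪ p ∪ r)* = 10 states
  qq(q ∪ p ∪ r)* = 14 states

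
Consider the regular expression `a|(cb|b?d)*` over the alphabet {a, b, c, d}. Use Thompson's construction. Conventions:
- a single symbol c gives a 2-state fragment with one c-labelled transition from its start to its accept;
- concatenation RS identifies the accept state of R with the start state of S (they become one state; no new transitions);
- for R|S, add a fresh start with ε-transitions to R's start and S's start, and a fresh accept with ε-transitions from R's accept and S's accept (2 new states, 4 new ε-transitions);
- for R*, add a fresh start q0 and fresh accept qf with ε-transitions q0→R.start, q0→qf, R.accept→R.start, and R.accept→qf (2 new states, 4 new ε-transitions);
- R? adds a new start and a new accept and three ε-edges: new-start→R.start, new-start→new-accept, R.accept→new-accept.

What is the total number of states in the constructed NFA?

16

By structural recursion:
Each of the 5 symbol leaves contributes a 2-state fragment.
  cb : 3 states
  b? : 4 states
  b?d : 5 states
  cb|b?d : 10 states
  (cb|b?d)* : 12 states
  a|(cb|b?d)* : 16 states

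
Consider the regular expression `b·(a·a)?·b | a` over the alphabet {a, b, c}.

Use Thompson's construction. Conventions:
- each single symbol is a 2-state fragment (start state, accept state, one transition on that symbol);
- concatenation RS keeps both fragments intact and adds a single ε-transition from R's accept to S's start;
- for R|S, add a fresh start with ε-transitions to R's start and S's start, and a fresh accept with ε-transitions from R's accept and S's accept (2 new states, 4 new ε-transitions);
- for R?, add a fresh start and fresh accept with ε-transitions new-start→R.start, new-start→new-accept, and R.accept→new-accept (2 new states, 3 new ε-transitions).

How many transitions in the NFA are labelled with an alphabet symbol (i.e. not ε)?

5

Per subexpression:
Each of the 5 symbol leaves contributes exactly 1 symbol transition.
  a·a → 2 symbol transitions
  (a·a)? → 2 symbol transitions
  b·(a·a)?·b → 4 symbol transitions
  b·(a·a)?·b | a → 5 symbol transitions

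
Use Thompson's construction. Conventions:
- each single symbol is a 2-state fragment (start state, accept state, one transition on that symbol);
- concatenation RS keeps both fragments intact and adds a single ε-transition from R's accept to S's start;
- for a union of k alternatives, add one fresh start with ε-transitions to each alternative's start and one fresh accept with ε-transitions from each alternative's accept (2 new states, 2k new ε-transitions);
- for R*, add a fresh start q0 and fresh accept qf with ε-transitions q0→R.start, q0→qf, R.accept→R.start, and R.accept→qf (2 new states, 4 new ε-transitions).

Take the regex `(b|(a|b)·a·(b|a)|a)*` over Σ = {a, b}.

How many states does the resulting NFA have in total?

22

Recursing over subexpressions:
Each of the 7 symbol leaves contributes a 2-state fragment.
  a|b → 6 states
  b|a → 6 states
  (a|b)·a·(b|a) → 14 states
  b|(a|b)·a·(b|a)|a → 20 states
  (b|(a|b)·a·(b|a)|a)* → 22 states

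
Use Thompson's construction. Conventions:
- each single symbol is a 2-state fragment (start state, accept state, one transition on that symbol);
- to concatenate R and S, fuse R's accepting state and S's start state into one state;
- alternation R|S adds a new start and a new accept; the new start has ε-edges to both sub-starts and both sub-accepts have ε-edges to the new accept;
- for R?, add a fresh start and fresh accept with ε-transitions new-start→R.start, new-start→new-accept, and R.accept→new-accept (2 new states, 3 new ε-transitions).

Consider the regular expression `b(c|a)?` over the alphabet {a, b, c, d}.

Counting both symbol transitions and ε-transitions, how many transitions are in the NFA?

Bottom-up over the parse tree:
Each of the 3 symbol leaves contributes 1 transition (1 symbol, 0 ε).
  c|a = 6 transitions (2 symbol, 4 ε)
  (c|a)? = 9 transitions (2 symbol, 7 ε)
  b(c|a)? = 10 transitions (3 symbol, 7 ε)

10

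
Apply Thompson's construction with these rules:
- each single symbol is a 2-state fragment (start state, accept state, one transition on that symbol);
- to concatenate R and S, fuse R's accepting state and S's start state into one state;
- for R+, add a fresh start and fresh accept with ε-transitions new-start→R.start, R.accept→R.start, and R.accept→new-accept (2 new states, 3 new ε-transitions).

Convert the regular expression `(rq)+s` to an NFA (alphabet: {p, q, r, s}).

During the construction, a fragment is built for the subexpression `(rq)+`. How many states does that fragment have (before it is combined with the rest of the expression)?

Fragment for `(rq)+`:
Each of the 2 symbol leaves contributes a 2-state fragment.
  rq = 3 states
  (rq)+ = 5 states

5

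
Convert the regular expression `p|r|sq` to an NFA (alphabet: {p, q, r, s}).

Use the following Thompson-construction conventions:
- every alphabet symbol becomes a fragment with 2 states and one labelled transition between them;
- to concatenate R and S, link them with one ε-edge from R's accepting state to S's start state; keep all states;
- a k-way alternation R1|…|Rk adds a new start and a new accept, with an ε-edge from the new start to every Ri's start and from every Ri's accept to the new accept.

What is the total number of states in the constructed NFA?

10

Recursing over subexpressions:
Each of the 4 symbol leaves contributes a 2-state fragment.
  sq = 4 states
  p|r|sq = 10 states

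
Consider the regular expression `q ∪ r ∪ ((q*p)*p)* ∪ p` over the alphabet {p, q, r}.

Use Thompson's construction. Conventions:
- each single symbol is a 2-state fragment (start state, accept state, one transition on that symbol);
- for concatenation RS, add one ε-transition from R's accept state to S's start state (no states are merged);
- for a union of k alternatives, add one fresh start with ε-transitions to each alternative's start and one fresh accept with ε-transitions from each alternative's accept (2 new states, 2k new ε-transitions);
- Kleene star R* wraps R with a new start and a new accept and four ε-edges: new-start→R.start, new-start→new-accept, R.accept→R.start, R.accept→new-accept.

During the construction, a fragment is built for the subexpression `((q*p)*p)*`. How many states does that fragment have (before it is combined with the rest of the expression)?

12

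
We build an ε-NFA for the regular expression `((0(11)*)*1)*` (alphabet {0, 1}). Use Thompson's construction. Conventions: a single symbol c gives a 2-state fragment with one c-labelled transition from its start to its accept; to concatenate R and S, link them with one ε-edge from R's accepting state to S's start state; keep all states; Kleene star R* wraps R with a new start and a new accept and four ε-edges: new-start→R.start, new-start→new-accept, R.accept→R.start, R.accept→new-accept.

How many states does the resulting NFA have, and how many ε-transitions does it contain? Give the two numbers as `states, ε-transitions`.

By structural recursion:
Each of the 4 symbol leaves contributes 2 states and 0 ε-transitions.
  11 : 4 states, 1 ε-transition
  (11)* : 6 states, 5 ε-transitions
  0(11)* : 8 states, 6 ε-transitions
  (0(11)*)* : 10 states, 10 ε-transitions
  (0(11)*)*1 : 12 states, 11 ε-transitions
  ((0(11)*)*1)* : 14 states, 15 ε-transitions

14, 15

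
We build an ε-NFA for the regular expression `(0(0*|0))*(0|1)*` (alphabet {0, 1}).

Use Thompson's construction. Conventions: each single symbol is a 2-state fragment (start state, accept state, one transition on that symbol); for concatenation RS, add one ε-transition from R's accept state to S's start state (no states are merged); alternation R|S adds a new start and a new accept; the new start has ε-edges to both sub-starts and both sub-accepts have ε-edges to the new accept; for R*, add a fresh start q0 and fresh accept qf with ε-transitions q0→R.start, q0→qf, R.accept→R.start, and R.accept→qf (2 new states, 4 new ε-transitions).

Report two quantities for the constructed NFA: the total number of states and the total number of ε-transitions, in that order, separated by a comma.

20, 22

Per subexpression:
Each of the 5 symbol leaves contributes 2 states and 0 ε-transitions.
  0* — 4 states, 4 ε-transitions
  0*|0 — 8 states, 8 ε-transitions
  0(0*|0) — 10 states, 9 ε-transitions
  (0(0*|0))* — 12 states, 13 ε-transitions
  0|1 — 6 states, 4 ε-transitions
  (0|1)* — 8 states, 8 ε-transitions
  (0(0*|0))*(0|1)* — 20 states, 22 ε-transitions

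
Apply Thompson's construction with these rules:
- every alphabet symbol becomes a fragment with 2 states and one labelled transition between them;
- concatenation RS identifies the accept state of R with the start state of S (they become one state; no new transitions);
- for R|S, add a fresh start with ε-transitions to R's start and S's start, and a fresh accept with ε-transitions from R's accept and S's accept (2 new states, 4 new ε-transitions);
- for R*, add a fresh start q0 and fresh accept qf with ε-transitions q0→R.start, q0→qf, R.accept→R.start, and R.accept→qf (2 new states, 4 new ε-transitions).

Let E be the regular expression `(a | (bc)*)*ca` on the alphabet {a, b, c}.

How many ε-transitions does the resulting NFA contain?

Recursing over subexpressions:
Each of the 5 symbol leaves contributes 0 ε-transitions.
  bc = 0 ε-transitions
  (bc)* = 4 ε-transitions
  a | (bc)* = 8 ε-transitions
  (a | (bc)*)* = 12 ε-transitions
  (a | (bc)*)*ca = 12 ε-transitions

12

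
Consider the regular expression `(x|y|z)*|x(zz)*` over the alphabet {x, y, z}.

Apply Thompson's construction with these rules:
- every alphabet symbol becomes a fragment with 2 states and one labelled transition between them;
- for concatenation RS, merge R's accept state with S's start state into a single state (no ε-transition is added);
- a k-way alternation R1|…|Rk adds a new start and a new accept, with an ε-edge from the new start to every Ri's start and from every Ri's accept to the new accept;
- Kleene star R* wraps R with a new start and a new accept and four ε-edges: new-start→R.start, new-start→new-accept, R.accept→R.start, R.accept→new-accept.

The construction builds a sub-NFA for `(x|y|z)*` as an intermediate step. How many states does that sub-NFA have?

Fragment for `(x|y|z)*`:
Each of the 3 symbol leaves contributes a 2-state fragment.
  x|y|z → 8 states
  (x|y|z)* → 10 states

10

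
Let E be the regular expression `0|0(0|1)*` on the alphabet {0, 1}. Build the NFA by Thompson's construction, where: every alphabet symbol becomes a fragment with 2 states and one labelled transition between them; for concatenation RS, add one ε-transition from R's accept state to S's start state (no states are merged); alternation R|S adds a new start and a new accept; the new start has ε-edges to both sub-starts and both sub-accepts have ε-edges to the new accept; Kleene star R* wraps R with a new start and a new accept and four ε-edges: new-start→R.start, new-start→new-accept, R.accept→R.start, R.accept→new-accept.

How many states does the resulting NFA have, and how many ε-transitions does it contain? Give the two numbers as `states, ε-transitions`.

14, 13

Bottom-up over the parse tree:
Each of the 4 symbol leaves contributes 2 states and 0 ε-transitions.
  0|1 = 6 states, 4 ε-transitions
  (0|1)* = 8 states, 8 ε-transitions
  0(0|1)* = 10 states, 9 ε-transitions
  0|0(0|1)* = 14 states, 13 ε-transitions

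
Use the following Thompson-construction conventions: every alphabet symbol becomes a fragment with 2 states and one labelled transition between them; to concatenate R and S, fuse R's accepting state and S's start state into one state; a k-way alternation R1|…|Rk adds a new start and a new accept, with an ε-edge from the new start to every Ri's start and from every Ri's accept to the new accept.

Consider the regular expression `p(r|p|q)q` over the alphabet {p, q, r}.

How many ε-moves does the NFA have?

6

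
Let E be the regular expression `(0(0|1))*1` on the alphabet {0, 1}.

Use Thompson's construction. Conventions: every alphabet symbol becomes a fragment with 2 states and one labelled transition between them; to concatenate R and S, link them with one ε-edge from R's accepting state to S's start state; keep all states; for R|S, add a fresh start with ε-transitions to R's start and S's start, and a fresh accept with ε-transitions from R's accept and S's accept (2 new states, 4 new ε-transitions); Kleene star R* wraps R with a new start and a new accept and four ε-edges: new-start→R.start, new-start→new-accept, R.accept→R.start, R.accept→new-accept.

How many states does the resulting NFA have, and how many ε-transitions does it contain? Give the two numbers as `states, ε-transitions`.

Per subexpression:
Each of the 4 symbol leaves contributes 2 states and 0 ε-transitions.
  0|1 → 6 states, 4 ε-transitions
  0(0|1) → 8 states, 5 ε-transitions
  (0(0|1))* → 10 states, 9 ε-transitions
  (0(0|1))*1 → 12 states, 10 ε-transitions

12, 10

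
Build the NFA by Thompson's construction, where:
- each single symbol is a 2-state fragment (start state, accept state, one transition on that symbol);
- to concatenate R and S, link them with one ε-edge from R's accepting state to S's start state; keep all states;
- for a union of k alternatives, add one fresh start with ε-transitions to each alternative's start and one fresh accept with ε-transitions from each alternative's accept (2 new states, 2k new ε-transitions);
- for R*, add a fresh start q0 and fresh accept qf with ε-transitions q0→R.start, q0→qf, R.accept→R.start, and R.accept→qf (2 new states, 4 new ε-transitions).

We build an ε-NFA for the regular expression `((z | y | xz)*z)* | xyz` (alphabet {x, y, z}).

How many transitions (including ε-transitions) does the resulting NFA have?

30

Bottom-up over the parse tree:
Each of the 8 symbol leaves contributes 1 transition (1 symbol, 0 ε).
  xz → 3 transitions (2 symbol, 1 ε)
  z | y | xz → 11 transitions (4 symbol, 7 ε)
  (z | y | xz)* → 15 transitions (4 symbol, 11 ε)
  (z | y | xz)*z → 17 transitions (5 symbol, 12 ε)
  ((z | y | xz)*z)* → 21 transitions (5 symbol, 16 ε)
  xyz → 5 transitions (3 symbol, 2 ε)
  ((z | y | xz)*z)* | xyz → 30 transitions (8 symbol, 22 ε)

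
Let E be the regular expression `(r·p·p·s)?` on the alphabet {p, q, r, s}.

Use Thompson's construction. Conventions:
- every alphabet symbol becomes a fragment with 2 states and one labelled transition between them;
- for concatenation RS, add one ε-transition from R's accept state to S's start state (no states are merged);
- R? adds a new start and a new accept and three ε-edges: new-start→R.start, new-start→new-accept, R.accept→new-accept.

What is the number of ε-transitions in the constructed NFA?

By structural recursion:
Each of the 4 symbol leaves contributes 0 ε-transitions.
  r·p·p·s — 3 ε-transitions
  (r·p·p·s)? — 6 ε-transitions

6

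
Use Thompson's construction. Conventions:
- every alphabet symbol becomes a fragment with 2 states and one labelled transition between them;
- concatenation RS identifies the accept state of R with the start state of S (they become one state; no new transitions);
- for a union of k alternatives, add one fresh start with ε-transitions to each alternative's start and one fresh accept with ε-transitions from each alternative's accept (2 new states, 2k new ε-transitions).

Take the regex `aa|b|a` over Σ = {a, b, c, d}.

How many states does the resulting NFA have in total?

By structural recursion:
Each of the 4 symbol leaves contributes a 2-state fragment.
  aa = 3 states
  aa|b|a = 9 states

9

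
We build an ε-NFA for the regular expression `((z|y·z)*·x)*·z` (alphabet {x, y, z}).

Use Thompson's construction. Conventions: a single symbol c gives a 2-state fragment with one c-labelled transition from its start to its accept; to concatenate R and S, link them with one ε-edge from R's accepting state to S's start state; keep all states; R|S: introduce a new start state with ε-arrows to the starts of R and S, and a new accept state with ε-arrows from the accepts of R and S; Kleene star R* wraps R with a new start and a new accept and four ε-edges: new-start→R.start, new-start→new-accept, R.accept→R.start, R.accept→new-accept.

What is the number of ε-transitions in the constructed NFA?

15

Building bottom-up:
Each of the 5 symbol leaves contributes 0 ε-transitions.
  y·z : 1 ε-transition
  z|y·z : 5 ε-transitions
  (z|y·z)* : 9 ε-transitions
  (z|y·z)*·x : 10 ε-transitions
  ((z|y·z)*·x)* : 14 ε-transitions
  ((z|y·z)*·x)*·z : 15 ε-transitions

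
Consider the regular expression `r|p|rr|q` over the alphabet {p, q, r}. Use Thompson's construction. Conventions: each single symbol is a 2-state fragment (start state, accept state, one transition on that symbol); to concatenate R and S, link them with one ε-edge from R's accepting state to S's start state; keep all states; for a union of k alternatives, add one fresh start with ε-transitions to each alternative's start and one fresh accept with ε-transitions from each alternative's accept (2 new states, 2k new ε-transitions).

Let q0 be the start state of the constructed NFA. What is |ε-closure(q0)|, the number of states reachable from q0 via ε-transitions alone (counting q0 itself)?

Compute the ε-closure size of each fragment's start state recursively; a symbol fragment's start has no outgoing ε-edge, so its closure is just itself (size 1).
  rr → same as the first factor's closure: |closure| = 1
  r|p|rr|q → |closure| = 1 + 1 + 1 + 1 + 1 = 5 (the new accept is not ε-reachable since no branch accepts ε)

5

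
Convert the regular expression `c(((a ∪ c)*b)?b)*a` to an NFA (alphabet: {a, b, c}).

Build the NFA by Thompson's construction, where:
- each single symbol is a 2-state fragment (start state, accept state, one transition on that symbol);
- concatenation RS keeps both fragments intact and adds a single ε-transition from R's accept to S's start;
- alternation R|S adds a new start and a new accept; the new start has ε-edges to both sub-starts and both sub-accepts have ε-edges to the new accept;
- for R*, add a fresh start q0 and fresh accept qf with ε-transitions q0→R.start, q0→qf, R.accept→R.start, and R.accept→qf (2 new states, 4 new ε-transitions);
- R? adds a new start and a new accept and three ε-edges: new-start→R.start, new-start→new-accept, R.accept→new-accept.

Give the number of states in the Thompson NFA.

20

By structural recursion:
Each of the 6 symbol leaves contributes a 2-state fragment.
  a ∪ c — 6 states
  (a ∪ c)* — 8 states
  (a ∪ c)*b — 10 states
  ((a ∪ c)*b)? — 12 states
  ((a ∪ c)*b)?b — 14 states
  (((a ∪ c)*b)?b)* — 16 states
  c(((a ∪ c)*b)?b)*a — 20 states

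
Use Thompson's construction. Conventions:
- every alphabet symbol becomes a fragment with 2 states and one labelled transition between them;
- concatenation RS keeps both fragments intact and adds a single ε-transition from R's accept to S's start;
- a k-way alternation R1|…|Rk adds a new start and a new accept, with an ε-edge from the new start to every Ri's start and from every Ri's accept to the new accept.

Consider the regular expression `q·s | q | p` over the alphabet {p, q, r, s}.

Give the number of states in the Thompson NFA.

Recursing over subexpressions:
Each of the 4 symbol leaves contributes a 2-state fragment.
  q·s → 4 states
  q·s | q | p → 10 states

10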